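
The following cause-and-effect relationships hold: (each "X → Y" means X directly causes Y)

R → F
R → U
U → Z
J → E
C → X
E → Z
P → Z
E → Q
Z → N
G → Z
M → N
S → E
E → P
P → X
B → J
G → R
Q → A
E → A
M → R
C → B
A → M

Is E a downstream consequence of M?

M leads to R, F, U, Z, N; E is not among them.

No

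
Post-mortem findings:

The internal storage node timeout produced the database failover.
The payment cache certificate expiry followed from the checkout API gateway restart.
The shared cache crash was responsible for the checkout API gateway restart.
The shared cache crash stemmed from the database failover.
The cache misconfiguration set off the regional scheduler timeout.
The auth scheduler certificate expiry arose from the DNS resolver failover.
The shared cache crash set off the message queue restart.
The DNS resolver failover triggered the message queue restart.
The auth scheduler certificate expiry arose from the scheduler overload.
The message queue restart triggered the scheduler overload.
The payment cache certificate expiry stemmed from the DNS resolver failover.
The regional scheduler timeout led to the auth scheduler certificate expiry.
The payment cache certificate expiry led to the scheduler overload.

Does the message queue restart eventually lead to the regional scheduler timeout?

No

The message queue restart leads to the scheduler overload, the auth scheduler certificate expiry; the regional scheduler timeout is not among them.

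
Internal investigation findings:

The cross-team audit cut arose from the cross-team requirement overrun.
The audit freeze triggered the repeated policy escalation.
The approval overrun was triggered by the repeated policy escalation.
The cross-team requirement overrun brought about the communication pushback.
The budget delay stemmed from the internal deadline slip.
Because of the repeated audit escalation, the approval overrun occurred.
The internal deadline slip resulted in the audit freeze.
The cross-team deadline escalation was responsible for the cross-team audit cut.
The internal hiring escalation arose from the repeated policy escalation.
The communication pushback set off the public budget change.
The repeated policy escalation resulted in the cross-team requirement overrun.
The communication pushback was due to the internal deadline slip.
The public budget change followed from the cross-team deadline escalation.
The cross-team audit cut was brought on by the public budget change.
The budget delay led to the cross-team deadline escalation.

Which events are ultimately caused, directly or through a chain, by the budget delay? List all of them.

Direct effects: the cross-team deadline escalation.
2 steps out: the public budget change, the cross-team audit cut.
Not reachable from it: the internal deadline slip, the audit freeze, the repeated policy escalation, the cross-team requirement overrun, the repeated audit escalation, the internal hiring escalation, the communication pushback, the approval overrun.

the cross-team audit cut, the cross-team deadline escalation, the public budget change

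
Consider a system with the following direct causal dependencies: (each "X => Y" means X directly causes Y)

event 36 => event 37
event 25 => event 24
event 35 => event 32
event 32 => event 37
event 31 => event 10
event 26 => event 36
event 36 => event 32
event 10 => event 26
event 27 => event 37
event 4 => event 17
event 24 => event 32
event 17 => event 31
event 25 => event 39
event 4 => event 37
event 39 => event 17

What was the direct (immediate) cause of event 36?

event 26

Upstream contributors include event 25, event 39, event 4, event 17, event 31, event 10, but only event 26 feeds directly into event 36.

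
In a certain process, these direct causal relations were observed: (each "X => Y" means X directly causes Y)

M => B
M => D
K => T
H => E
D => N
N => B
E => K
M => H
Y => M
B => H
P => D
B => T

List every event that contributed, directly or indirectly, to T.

Immediate causes of T: B, K.
Further upstream: P, Y, M, D, N, H, E.

B, D, E, H, K, M, N, P, Y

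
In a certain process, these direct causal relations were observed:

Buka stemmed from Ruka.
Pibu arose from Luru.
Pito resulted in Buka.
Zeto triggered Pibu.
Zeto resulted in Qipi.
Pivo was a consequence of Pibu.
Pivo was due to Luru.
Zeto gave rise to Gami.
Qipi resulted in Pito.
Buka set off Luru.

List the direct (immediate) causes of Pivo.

Luru, Pibu

Upstream contributors include Zeto, Qipi, Ruka, Pito, Buka, but only Luru, Pibu feed directly into Pivo.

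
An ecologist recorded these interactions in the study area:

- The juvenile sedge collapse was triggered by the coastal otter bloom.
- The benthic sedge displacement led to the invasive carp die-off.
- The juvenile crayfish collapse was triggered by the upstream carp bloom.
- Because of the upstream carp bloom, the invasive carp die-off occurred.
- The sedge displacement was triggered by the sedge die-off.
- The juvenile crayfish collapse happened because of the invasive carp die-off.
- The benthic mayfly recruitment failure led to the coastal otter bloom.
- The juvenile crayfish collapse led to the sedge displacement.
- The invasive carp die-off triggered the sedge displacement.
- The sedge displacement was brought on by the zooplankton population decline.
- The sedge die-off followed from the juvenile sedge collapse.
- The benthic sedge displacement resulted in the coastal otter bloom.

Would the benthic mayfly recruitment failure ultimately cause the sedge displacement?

There is a causal chain: the benthic mayfly recruitment failure → the coastal otter bloom → the juvenile sedge collapse → the sedge die-off → the sedge displacement.

Yes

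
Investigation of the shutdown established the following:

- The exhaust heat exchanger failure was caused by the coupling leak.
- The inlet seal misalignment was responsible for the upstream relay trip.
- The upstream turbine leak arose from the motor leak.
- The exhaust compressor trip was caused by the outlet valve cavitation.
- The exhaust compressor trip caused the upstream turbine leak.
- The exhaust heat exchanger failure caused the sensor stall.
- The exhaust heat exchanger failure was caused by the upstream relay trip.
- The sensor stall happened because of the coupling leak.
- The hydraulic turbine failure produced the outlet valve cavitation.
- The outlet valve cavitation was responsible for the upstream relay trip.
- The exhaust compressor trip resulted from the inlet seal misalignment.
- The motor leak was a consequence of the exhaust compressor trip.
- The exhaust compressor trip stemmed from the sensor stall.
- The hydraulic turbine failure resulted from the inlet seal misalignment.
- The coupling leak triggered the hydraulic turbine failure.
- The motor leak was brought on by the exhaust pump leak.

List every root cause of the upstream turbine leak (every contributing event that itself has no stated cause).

the coupling leak, the exhaust pump leak, the inlet seal misalignment

Tracing upstream from the upstream turbine leak: the upstream turbine leak ← the exhaust compressor trip ← the inlet seal misalignment.
A separate upstream branch: the upstream turbine leak ← the exhaust compressor trip ← the sensor stall ← the coupling leak.
A separate upstream branch: the upstream turbine leak ← the motor leak ← the exhaust pump leak.
Each of those chain origins has no stated cause.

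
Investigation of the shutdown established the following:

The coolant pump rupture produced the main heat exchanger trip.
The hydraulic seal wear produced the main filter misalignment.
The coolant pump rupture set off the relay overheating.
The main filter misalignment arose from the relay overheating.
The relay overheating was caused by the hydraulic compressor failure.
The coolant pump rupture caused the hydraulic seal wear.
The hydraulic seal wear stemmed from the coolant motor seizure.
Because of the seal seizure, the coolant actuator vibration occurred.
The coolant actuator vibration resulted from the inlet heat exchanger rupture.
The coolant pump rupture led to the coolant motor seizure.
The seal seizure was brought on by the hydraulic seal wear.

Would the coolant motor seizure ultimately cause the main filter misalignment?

Yes

There is a causal chain: the coolant motor seizure → the hydraulic seal wear → the main filter misalignment.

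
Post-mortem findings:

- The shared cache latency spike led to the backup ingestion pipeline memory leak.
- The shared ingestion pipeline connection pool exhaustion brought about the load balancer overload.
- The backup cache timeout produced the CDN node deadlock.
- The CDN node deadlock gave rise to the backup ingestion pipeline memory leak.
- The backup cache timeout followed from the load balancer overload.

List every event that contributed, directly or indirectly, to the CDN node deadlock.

the backup cache timeout, the load balancer overload, the shared ingestion pipeline connection pool exhaustion

Immediate cause of the CDN node deadlock: the backup cache timeout.
Further upstream: the shared ingestion pipeline connection pool exhaustion, the load balancer overload.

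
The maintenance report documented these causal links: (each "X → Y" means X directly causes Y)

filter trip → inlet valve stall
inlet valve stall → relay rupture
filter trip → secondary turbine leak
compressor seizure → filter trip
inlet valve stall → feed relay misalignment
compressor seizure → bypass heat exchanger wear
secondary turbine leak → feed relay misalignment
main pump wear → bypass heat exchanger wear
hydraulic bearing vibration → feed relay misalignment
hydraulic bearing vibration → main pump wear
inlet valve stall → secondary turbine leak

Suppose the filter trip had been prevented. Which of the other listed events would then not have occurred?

the inlet valve stall, the relay rupture, the secondary turbine leak

Downstream of the filter trip: the inlet valve stall, the secondary turbine leak, the relay rupture, the feed relay misalignment.
Of those, still caused via another path: the feed relay misalignment.
The remainder have no surviving cause.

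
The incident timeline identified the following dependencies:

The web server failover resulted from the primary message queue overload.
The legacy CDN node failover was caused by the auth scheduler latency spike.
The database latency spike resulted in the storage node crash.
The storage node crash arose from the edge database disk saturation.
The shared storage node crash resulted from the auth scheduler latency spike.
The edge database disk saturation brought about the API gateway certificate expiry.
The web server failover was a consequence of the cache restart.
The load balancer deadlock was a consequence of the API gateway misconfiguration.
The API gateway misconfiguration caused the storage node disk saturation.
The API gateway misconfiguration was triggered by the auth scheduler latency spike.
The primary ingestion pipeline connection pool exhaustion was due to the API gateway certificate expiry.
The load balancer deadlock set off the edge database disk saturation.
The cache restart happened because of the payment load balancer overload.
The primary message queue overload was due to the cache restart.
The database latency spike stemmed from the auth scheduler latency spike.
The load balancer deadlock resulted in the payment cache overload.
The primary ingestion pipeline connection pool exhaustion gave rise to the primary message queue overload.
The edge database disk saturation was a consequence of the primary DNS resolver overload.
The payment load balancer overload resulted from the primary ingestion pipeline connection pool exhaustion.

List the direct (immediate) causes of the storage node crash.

Upstream contributors include the auth scheduler latency spike, the API gateway misconfiguration, the load balancer deadlock, the primary DNS resolver overload, but only the database latency spike, the edge database disk saturation feed directly into the storage node crash.

the database latency spike, the edge database disk saturation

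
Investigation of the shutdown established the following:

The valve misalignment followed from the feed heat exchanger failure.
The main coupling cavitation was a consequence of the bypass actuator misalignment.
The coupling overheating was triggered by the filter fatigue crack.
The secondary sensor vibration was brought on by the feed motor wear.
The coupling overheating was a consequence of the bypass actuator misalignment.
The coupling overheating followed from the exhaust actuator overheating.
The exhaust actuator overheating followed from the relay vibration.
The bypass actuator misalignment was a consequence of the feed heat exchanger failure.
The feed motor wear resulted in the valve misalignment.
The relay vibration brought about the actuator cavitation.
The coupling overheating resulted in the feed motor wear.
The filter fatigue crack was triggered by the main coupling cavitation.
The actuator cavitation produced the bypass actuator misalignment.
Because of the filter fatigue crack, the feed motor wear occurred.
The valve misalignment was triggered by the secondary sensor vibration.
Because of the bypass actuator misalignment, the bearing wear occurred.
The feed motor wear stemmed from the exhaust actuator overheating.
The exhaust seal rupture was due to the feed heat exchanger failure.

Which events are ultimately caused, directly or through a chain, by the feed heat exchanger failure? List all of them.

Direct effects: the exhaust seal rupture, the bypass actuator misalignment, the valve misalignment.
2 steps out: the bearing wear, the main coupling cavitation, the coupling overheating.
3 steps out: the filter fatigue crack, the feed motor wear.
4 steps out: the secondary sensor vibration.
Not reachable from it: the relay vibration, the exhaust actuator overheating, the actuator cavitation.

the bearing wear, the bypass actuator misalignment, the coupling overheating, the exhaust seal rupture, the feed motor wear, the filter fatigue crack, the main coupling cavitation, the secondary sensor vibration, the valve misalignment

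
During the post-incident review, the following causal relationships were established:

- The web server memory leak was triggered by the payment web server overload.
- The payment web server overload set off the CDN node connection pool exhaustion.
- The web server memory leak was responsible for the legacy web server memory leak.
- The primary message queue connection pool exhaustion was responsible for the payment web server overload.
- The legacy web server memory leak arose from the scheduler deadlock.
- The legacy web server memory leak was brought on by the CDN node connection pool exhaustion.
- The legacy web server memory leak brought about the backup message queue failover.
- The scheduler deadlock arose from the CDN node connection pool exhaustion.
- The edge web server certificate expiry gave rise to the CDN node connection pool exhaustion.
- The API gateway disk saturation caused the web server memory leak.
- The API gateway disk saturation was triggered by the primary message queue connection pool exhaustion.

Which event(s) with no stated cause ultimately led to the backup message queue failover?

Tracing upstream from the backup message queue failover: the backup message queue failover ← the legacy web server memory leak ← the CDN node connection pool exhaustion ← the payment web server overload ← the primary message queue connection pool exhaustion.
A separate upstream branch: the backup message queue failover ← the legacy web server memory leak ← the CDN node connection pool exhaustion ← the edge web server certificate expiry.
Each of those chain origins has no stated cause.

the edge web server certificate expiry, the primary message queue connection pool exhaustion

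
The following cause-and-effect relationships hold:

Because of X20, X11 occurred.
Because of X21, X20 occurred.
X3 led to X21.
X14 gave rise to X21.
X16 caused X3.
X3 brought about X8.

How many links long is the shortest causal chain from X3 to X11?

Shortest chain: X3 → X21 → X20 → X11.

3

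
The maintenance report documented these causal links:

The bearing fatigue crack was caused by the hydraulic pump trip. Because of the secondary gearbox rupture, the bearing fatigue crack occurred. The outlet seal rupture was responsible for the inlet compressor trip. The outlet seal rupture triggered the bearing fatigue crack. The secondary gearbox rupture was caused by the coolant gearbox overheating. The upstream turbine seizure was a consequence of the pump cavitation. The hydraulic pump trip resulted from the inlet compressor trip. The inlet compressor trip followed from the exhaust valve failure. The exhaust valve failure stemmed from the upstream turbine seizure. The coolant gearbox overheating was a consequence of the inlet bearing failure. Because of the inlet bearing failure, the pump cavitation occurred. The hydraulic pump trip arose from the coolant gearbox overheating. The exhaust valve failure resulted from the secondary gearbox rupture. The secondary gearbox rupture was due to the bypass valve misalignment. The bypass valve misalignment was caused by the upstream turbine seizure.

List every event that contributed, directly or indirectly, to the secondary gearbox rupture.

Immediate causes of the secondary gearbox rupture: the coolant gearbox overheating, the bypass valve misalignment.
Further upstream: the inlet bearing failure, the pump cavitation, the upstream turbine seizure.

the bypass valve misalignment, the coolant gearbox overheating, the inlet bearing failure, the pump cavitation, the upstream turbine seizure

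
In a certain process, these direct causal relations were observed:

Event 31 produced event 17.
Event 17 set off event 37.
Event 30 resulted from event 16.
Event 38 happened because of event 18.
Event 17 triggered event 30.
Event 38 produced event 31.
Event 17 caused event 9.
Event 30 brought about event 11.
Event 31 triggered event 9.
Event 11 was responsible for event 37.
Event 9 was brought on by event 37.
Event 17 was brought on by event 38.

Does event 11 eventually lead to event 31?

Event 11 leads to event 37, event 9; event 31 is not among them.

No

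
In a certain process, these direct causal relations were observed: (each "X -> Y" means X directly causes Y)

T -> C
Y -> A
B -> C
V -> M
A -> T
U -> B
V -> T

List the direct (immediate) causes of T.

A, V

Upstream contributors include Y, but only A, V feed directly into T.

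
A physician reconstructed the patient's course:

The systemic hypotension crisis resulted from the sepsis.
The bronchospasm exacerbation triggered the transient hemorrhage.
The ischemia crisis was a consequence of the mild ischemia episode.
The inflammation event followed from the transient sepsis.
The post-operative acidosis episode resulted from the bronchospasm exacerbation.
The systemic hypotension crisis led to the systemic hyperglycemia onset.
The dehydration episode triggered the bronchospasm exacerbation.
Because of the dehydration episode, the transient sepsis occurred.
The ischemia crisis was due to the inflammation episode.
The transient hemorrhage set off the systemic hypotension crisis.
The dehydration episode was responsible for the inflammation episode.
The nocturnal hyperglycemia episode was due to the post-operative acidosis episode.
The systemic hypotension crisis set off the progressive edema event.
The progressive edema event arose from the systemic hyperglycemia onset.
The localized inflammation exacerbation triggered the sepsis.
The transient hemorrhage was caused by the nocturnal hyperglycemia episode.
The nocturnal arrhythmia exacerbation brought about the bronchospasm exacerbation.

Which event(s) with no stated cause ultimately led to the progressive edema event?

Tracing upstream from the progressive edema event: the progressive edema event ← the systemic hypotension crisis ← the sepsis ← the localized inflammation exacerbation.
A separate upstream branch: the progressive edema event ← the systemic hypotension crisis ← the transient hemorrhage ← the bronchospasm exacerbation ← the dehydration episode.
A separate upstream branch: the progressive edema event ← the systemic hypotension crisis ← the transient hemorrhage ← the bronchospasm exacerbation ← the nocturnal arrhythmia exacerbation.
Each of those chain origins has no stated cause.

the dehydration episode, the localized inflammation exacerbation, the nocturnal arrhythmia exacerbation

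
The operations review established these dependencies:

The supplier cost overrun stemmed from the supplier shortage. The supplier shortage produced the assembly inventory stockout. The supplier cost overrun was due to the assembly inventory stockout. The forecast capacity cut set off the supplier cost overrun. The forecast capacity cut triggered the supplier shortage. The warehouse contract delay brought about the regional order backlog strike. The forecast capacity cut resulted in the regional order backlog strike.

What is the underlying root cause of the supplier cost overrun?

Tracing upstream from the supplier cost overrun: the supplier cost overrun ← the forecast capacity cut.
The forecast capacity cut has no stated cause, so it is the root.

the forecast capacity cut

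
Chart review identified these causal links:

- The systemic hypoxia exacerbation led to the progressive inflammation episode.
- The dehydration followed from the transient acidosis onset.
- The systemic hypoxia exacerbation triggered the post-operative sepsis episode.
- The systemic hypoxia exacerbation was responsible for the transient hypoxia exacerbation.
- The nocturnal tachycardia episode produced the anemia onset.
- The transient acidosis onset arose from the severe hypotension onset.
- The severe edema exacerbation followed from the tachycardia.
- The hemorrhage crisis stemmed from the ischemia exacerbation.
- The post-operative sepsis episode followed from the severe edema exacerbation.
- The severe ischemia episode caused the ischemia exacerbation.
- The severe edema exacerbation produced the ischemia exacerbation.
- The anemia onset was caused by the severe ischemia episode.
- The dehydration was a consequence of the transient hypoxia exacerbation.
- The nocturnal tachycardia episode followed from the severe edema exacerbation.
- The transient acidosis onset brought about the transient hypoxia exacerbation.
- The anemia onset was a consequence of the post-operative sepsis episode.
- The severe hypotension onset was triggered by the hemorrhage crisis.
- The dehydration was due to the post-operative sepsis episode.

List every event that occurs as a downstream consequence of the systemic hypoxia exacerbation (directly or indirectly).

the anemia onset, the dehydration, the post-operative sepsis episode, the progressive inflammation episode, the transient hypoxia exacerbation

Direct effects: the progressive inflammation episode, the post-operative sepsis episode, the transient hypoxia exacerbation.
2 steps out: the dehydration, the anemia onset.
Not reachable from it: the tachycardia, the severe edema exacerbation, the severe ischemia episode, the ischemia exacerbation, the hemorrhage crisis, the severe hypotension onset, the transient acidosis onset, the nocturnal tachycardia episode.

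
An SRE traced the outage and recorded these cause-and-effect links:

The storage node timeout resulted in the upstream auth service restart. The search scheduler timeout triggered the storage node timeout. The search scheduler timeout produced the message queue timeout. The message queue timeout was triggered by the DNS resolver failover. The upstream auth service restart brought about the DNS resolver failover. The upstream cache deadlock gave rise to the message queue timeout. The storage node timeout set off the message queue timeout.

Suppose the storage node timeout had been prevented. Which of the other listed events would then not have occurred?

Downstream of the storage node timeout: the upstream auth service restart, the DNS resolver failover, the message queue timeout.
Of those, still caused via another path: the message queue timeout.
The remainder have no surviving cause.

the DNS resolver failover, the upstream auth service restart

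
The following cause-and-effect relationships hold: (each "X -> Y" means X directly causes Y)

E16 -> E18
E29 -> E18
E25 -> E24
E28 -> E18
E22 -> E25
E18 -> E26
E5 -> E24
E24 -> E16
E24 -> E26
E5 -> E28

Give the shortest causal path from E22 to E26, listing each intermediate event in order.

E22 → E25
E25 → E24
E24 → E26
Length: 3 steps.

E22 → E25 → E24 → E26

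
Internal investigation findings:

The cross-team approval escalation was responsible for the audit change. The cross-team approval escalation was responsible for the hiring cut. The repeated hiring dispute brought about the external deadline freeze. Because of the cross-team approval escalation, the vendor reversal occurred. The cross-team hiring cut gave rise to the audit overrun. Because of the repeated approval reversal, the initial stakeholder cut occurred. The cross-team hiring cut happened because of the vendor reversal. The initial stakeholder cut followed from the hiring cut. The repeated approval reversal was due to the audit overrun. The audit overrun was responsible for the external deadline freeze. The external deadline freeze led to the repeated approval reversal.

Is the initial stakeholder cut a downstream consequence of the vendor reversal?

Yes

There is a causal chain: the vendor reversal → the cross-team hiring cut → the audit overrun → the repeated approval reversal → the initial stakeholder cut.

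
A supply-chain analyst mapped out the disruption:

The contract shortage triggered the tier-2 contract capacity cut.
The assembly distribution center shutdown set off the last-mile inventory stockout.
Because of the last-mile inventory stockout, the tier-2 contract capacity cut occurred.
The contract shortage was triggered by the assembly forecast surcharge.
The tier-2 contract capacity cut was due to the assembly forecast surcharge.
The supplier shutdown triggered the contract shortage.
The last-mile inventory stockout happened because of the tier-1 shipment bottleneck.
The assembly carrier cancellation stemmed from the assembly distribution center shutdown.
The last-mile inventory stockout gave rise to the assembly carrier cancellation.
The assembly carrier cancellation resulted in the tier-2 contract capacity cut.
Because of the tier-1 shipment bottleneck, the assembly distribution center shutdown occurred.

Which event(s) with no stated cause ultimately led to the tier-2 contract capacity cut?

Tracing upstream from the tier-2 contract capacity cut: the tier-2 contract capacity cut ← the assembly forecast surcharge.
A separate upstream branch: the tier-2 contract capacity cut ← the last-mile inventory stockout ← the tier-1 shipment bottleneck.
A separate upstream branch: the tier-2 contract capacity cut ← the contract shortage ← the supplier shutdown.
Each of those chain origins has no stated cause.

the assembly forecast surcharge, the supplier shutdown, the tier-1 shipment bottleneck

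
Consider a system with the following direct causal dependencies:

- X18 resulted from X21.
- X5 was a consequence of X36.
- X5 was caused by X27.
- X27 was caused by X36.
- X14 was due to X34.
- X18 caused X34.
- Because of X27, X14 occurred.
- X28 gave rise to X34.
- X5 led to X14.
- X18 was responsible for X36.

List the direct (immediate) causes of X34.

X18, X28

Upstream contributors include X21, but only X18, X28 feed directly into X34.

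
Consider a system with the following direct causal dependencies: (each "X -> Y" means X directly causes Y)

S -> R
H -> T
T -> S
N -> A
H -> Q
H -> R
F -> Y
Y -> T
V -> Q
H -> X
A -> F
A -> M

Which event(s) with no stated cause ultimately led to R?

Tracing upstream from R: R ← H.
A separate upstream branch: R ← S ← T ← Y ← F ← A ← N.
Each of those chain origins has no stated cause.

H, N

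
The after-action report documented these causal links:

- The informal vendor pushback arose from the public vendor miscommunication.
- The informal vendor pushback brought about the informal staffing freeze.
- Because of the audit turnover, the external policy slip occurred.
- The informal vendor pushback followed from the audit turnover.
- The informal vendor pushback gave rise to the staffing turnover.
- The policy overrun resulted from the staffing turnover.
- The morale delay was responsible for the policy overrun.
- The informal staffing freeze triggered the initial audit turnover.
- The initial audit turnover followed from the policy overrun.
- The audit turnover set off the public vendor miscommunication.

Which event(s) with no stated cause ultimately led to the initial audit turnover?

Tracing upstream from the initial audit turnover: the initial audit turnover ← the informal staffing freeze ← the informal vendor pushback ← the audit turnover.
A separate upstream branch: the initial audit turnover ← the policy overrun ← the morale delay.
Each of those chain origins has no stated cause.

the audit turnover, the morale delay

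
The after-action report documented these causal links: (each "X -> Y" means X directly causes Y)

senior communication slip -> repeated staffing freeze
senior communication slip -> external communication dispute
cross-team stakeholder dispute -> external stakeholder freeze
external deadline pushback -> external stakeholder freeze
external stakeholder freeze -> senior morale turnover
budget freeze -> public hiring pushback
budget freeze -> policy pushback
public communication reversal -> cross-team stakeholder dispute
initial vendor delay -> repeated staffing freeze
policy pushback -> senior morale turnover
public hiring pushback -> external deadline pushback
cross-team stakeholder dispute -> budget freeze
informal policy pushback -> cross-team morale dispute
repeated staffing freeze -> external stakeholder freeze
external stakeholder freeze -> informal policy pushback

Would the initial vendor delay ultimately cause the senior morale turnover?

Yes

There is a causal chain: the initial vendor delay → the repeated staffing freeze → the external stakeholder freeze → the senior morale turnover.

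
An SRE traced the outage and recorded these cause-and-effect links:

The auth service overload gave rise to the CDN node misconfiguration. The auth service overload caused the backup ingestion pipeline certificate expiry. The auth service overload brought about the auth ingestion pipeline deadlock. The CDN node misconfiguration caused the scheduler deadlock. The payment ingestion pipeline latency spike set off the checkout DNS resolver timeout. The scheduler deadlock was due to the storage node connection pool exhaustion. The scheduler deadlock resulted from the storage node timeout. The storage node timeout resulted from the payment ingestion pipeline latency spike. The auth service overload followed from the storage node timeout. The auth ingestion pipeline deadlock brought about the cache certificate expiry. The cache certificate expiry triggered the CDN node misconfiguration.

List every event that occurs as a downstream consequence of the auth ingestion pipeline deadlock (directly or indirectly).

Direct effects: the cache certificate expiry.
2 steps out: the CDN node misconfiguration.
3 steps out: the scheduler deadlock.
Not reachable from it: the payment ingestion pipeline latency spike, the checkout DNS resolver timeout, the storage node timeout, the auth service overload, the storage node connection pool exhaustion, the backup ingestion pipeline certificate expiry.

the CDN node misconfiguration, the cache certificate expiry, the scheduler deadlock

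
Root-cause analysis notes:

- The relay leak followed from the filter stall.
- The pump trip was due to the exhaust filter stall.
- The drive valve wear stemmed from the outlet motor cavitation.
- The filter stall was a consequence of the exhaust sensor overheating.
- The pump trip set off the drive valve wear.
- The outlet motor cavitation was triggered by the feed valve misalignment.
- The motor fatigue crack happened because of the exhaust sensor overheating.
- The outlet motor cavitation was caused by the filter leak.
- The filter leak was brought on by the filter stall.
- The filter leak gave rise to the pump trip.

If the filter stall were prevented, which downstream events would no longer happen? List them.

Downstream of the filter stall: the filter leak, the relay leak, the pump trip, the outlet motor cavitation, the drive valve wear.
Of those, still caused via another path: the pump trip, the outlet motor cavitation, the drive valve wear.
The remainder have no surviving cause.

the filter leak, the relay leak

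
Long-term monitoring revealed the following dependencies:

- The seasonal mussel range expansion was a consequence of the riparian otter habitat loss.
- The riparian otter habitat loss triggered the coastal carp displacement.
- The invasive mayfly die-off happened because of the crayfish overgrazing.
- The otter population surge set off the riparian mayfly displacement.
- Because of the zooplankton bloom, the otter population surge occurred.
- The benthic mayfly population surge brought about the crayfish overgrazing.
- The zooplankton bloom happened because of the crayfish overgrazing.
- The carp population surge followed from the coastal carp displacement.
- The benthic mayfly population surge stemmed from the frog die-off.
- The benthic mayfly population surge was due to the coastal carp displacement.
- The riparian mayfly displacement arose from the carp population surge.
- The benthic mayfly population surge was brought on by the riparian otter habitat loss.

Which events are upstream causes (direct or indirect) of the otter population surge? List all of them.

the benthic mayfly population surge, the coastal carp displacement, the crayfish overgrazing, the frog die-off, the riparian otter habitat loss, the zooplankton bloom

Immediate cause of the otter population surge: the zooplankton bloom.
Further upstream: the riparian otter habitat loss, the coastal carp displacement, the benthic mayfly population surge, the crayfish overgrazing, the frog die-off.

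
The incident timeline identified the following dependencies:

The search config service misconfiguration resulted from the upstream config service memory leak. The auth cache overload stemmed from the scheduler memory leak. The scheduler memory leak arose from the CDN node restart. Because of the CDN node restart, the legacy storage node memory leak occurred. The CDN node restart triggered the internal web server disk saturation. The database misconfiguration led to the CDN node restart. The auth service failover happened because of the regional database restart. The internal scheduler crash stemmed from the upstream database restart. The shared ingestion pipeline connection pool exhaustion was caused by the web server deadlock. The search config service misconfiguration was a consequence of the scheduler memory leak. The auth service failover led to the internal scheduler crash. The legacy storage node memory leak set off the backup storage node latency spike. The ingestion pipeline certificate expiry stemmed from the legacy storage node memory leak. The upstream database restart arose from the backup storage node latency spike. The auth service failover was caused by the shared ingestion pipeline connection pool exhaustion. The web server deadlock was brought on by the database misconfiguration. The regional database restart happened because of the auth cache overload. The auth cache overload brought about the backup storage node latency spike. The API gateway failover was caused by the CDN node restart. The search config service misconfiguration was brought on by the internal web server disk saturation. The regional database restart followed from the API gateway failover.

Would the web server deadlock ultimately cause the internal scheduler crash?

Yes

There is a causal chain: the web server deadlock → the shared ingestion pipeline connection pool exhaustion → the auth service failover → the internal scheduler crash.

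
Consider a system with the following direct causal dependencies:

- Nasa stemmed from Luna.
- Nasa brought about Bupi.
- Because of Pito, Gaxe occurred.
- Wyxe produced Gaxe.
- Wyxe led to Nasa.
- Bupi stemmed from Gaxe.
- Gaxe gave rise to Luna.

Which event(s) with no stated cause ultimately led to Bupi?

Tracing upstream from Bupi: Bupi ← Gaxe ← Wyxe.
A separate upstream branch: Bupi ← Gaxe ← Pito.
Each of those chain origins has no stated cause.

Pito, Wyxe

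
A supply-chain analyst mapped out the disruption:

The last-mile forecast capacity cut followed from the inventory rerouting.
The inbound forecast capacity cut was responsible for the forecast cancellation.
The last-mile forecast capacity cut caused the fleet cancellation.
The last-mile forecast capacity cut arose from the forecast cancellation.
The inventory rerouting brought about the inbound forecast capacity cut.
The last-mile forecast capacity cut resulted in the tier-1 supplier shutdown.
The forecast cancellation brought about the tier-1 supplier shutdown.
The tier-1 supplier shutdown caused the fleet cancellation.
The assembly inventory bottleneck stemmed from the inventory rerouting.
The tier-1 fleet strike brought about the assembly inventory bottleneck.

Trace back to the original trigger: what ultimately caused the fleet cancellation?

the inventory rerouting

Tracing upstream from the fleet cancellation: the fleet cancellation ← the last-mile forecast capacity cut ← the inventory rerouting.
The inventory rerouting has no stated cause, so it is the root.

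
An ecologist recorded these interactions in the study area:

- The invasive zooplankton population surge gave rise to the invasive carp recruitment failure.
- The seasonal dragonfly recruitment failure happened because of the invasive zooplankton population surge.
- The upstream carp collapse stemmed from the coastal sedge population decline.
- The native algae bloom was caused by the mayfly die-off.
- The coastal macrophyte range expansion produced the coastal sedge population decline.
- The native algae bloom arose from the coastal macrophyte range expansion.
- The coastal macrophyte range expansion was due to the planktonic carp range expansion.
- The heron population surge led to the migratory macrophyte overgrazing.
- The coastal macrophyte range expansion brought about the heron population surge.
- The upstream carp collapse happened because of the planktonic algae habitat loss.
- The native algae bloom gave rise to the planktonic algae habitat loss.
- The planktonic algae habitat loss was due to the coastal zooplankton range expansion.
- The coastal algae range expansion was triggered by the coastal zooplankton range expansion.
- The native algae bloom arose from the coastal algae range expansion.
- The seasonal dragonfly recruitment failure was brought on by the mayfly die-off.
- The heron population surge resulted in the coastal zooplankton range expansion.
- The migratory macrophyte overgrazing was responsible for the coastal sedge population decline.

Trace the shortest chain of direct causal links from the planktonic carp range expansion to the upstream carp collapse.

the planktonic carp range expansion → the coastal macrophyte range expansion → the coastal sedge population decline → the upstream carp collapse

the planktonic carp range expansion → the coastal macrophyte range expansion
the coastal macrophyte range expansion → the coastal sedge population decline
the coastal sedge population decline → the upstream carp collapse
Length: 3 steps.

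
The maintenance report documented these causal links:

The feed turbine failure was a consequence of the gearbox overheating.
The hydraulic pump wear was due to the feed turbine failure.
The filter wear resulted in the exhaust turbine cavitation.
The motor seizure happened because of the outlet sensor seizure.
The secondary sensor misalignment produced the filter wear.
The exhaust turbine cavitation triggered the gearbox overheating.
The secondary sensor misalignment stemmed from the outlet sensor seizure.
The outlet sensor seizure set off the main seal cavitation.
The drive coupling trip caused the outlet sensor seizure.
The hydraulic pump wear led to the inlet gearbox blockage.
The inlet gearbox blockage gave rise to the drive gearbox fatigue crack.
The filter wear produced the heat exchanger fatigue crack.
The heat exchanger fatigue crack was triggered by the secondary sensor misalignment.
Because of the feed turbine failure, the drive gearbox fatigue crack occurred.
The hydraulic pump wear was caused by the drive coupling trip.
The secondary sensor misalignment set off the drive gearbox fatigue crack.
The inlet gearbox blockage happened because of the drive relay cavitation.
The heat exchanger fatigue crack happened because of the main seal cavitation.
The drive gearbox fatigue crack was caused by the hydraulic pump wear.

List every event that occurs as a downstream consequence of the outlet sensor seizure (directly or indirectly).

the drive gearbox fatigue crack, the exhaust turbine cavitation, the feed turbine failure, the filter wear, the gearbox overheating, the heat exchanger fatigue crack, the hydraulic pump wear, the inlet gearbox blockage, the main seal cavitation, the motor seizure, the secondary sensor misalignment

Direct effects: the main seal cavitation, the motor seizure, the secondary sensor misalignment.
2 steps out: the filter wear, the heat exchanger fatigue crack, the drive gearbox fatigue crack.
3 steps out: the exhaust turbine cavitation.
4 steps out: the gearbox overheating.
5 steps out: the feed turbine failure.
6 steps out: the hydraulic pump wear.
7 steps out: the inlet gearbox blockage.
Not reachable from it: the drive coupling trip, the drive relay cavitation.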